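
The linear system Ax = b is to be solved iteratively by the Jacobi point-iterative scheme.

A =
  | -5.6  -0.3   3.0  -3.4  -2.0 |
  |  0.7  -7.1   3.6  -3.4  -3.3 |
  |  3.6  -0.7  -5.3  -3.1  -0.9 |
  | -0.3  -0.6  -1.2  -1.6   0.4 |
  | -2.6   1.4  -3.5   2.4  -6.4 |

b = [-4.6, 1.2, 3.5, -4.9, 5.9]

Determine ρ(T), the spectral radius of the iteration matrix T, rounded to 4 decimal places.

1.3833

Diagonal D = diag(-5.6, -7.1, -5.3, -1.6, -6.4); L, U strict lower/upper.
Jacobi: T = -D⁻¹(L+U), T[2,1] = -(-0.7)/(-5.3) = -0.1321; T[2,2] = 0.
  T[0,:] = [+0.0000, -0.0536, +0.5357, -0.6071, -0.3571]
  T[1,:] = [+0.0986, +0.0000, +0.5070, -0.4789, -0.4648]
  T[2,:] = [+0.6792, -0.1321, +0.0000, -0.5849, -0.1698]
  T[3,:] = [-0.1875, -0.3750, -0.7500, +0.0000, +0.2500]
  T[4,:] = [-0.4062, +0.2188, -0.5469, +0.3750, +0.0000]
moduli |λ_i(T)| = 1.3833, 0.5868, 0.5868, 0.2198, 0.2198.
ρ = 1.3833; 1.3833 > 1 ⇒ diverges.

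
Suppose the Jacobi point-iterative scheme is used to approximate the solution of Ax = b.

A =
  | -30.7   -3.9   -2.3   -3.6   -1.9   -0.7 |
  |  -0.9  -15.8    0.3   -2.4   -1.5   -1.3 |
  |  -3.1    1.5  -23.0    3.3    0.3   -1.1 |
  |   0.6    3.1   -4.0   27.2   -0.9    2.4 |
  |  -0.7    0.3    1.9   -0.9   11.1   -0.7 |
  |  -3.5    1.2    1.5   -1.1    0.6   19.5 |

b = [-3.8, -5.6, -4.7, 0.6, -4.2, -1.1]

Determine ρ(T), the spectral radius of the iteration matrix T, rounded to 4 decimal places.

0.2203

Write A = D+L+U with D = diag(-30.7, -15.8, -23, 27.2, 11.1, 19.5).
Jacobi T = -D⁻¹(L+U): T[3,5] = -(2.4)/(27.2) = -0.0882; T[3,3] = 0.
  T[0,:] = [+0.0000  -0.1270  -0.0749  -0.1173  -0.0619  -0.0228]
  T[1,:] = [-0.0570  +0.0000  +0.0190  -0.1519  -0.0949  -0.0823]
  T[2,:] = [-0.1348  +0.0652  +0.0000  +0.1435  +0.0130  -0.0478]
  T[3,:] = [-0.0221  -0.1140  +0.1471  +0.0000  +0.0331  -0.0882]
  T[4,:] = [+0.0631  -0.0270  -0.1712  +0.0811  +0.0000  +0.0631]
  T[5,:] = [+0.1795  -0.0615  -0.0769  +0.0564  -0.0308  +0.0000]
moduli |λ_i(T)| = 0.2203, 0.1729, 0.1648, 0.1565, 0.1565, 0.0086.
spectral radius ρ = 0.2203; 0.2203 < 1: convergent.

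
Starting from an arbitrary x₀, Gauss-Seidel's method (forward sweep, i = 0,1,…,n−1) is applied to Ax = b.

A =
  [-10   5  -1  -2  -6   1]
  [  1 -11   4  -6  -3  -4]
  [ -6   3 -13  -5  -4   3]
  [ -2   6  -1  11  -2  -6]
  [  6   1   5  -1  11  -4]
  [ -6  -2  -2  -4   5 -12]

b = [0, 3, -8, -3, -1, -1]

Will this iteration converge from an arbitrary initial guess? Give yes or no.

no

A = D + L + U where D = diag(-10, -11, -13, 11, 11, -12).
GS T = -(D+L)⁻¹U: row 0 first, T[0,5] = -(1)/(-10) = +0.1000; later rows by forward substitution.
  T[0,:] = [+0.0000  +0.5000  -0.1000  -0.2000  -0.6000  +0.1000]
  T[1,:] = [+0.0000  +0.0455  +0.3545  -0.5636  -0.3273  -0.3545]
  T[2,:] = [+0.0000  -0.2203  +0.1280  -0.4224  -0.1063  +0.1028]
  T[3,:] = [+0.0000  +0.0461  -0.1999  +0.2327  +0.2416  +0.7664]
  T[4,:] = [+0.0000  -0.1725  -0.0540  +0.3735  +0.4273  +0.3643]
  T[5,:] = [+0.0000  -0.3081  +0.0137  +0.3424  +0.4698  -0.1117]
|roots of det(T-λI)|: 1.2159, 0.5313, 0.2727, 0.2727, 0.0481, 0.0000.
ρ(T) = max|λ| = 1.2159; 1.2159 > 1 ⇒ diverges.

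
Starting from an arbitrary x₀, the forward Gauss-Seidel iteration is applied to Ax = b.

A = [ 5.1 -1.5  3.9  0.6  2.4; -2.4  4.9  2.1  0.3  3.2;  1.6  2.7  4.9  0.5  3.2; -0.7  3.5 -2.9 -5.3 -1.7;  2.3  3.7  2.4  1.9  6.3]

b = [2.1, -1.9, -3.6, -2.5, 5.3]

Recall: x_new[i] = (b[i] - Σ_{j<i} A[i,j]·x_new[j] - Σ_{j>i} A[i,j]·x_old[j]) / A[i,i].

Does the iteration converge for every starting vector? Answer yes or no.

no

A = D + L + U where D = diag(5.1, 4.9, 4.9, -5.3, 6.3).
Gauss-Seidel: T = -(D+L)⁻¹U, row 0 first, T[0,2] = -(3.9)/(5.1) = -0.7647; later rows by forward substitution.
  T[0,:] = [+0.0000  +0.2941  -0.7647  -0.1176  -0.4706]
  T[1,:] = [+0.0000  +0.1441  -0.8031  -0.1188  -0.8836]
  T[2,:] = [+0.0000  -0.1754  +0.6922  +0.0019  -0.0125]
  T[3,:] = [+0.0000  +0.1523  -0.8081  -0.0640  -0.8352]
  T[4,:] = [+0.0000  -0.1711  +0.7309  +0.1313  +0.9474]
eigenvalue magnitudes: 1.2027, 0.5071, 0.0549, 0.0450, 0.0000.
ρ(T) = max|λ| = 1.2027; 1.2027 > 1: divergent.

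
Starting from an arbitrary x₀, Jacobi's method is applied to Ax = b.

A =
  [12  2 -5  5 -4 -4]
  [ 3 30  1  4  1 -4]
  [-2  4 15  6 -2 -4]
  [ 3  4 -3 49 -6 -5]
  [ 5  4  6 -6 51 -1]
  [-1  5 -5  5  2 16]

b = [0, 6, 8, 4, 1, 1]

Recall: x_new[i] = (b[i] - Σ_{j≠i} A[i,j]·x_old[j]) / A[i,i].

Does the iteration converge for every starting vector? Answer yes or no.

yes

Split A = D + L + U, D = diag(12, 30, 15, 49, 51, 16).
Jacobi: T = -D⁻¹(L+U), T[1,3] = -(4)/(30) = -0.1333; T[1,1] = 0.
  T[0,:] = [+0.0000  -0.1667  +0.4167  -0.4167  +0.3333  +0.3333]
  T[1,:] = [-0.1000  +0.0000  -0.0333  -0.1333  -0.0333  +0.1333]
  T[2,:] = [+0.1333  -0.2667  +0.0000  -0.4000  +0.1333  +0.2667]
  T[3,:] = [-0.0612  -0.0816  +0.0612  +0.0000  +0.1224  +0.1020]
  T[4,:] = [-0.0980  -0.0784  -0.1176  +0.1176  +0.0000  +0.0196]
  T[5,:] = [+0.0625  -0.3125  +0.3125  -0.3125  -0.1250  +0.0000]
|λ(T)| sorted: 0.4095, 0.3234, 0.3234, 0.2812, 0.1851, 0.0147.
spectral radius ρ = 0.4095; 0.4095 < 1 ⇒ converges.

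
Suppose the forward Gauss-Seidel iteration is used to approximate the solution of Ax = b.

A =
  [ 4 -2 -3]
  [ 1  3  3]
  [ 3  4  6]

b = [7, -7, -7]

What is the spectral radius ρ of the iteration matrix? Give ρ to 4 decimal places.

0.6667

Write A = D+L+U with D = diag(4, 3, 6).
GS T = -(D+L)⁻¹U: row 0 first, T[0,2] = -(-3)/(4) = +0.7500; later rows by forward substitution.
  T[0,:] = [+0.0000 +0.5000 +0.7500]
  T[1,:] = [+0.0000 -0.1667 -1.2500]
  T[2,:] = [+0.0000 -0.1389 +0.4583]
|λ(T)| sorted: 0.6667, 0.3750, 0.0000.
ρ = 0.6667; 0.6667 < 1 ⇒ converges.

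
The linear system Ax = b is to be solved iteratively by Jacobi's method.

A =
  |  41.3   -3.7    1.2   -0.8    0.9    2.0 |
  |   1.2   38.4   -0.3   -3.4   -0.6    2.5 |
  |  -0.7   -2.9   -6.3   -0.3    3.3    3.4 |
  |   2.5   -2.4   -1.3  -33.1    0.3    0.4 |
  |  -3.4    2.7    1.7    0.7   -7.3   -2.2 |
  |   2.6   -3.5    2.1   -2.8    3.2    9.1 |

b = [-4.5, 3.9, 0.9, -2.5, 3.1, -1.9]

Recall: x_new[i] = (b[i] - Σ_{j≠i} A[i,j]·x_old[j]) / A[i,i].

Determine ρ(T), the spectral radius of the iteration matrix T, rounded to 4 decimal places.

A = D + L + U where D = diag(41.3, 38.4, -6.3, -33.1, -7.3, 9.1).
Jacobi: T = -D⁻¹(L+U), T[2,0] = -(-0.7)/(-6.3) = -0.1111; T[2,2] = 0.
  T[0,:] = [+0.0000  +0.0896  -0.0291  +0.0194  -0.0218  -0.0484]
  T[1,:] = [-0.0312  +0.0000  +0.0078  +0.0885  +0.0156  -0.0651]
  T[2,:] = [-0.1111  -0.4603  +0.0000  -0.0476  +0.5238  +0.5397]
  T[3,:] = [+0.0755  -0.0725  -0.0393  +0.0000  +0.0091  +0.0121]
  T[4,:] = [-0.4658  +0.3699  +0.2329  +0.0959  +0.0000  -0.3014]
  T[5,:] = [-0.2857  +0.3846  -0.2308  +0.3077  -0.3516  +0.0000]
eigenvalue magnitudes: 0.3509, 0.2838, 0.2838, 0.1040, 0.1040, 0.0771.
spectral radius ρ = 0.3509; 0.3509 < 1 ⇒ converges.

0.3509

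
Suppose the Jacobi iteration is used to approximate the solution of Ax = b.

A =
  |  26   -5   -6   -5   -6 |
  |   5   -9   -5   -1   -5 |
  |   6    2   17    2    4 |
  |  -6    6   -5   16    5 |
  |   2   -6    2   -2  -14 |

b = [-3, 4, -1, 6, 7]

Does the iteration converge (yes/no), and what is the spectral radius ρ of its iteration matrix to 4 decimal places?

Let D = diag(26, -9, 17, 16, -14); L, U the strict triangles.
Jacobi T = -D⁻¹(L+U): T[4,1] = -(-6)/(-14) = -0.4286; T[4,4] = 0.
  T[0,:] = [+0.0000, +0.1923, +0.2308, +0.1923, +0.2308]
  T[1,:] = [+0.5556, +0.0000, -0.5556, -0.1111, -0.5556]
  T[2,:] = [-0.3529, -0.1176, +0.0000, -0.1176, -0.2353]
  T[3,:] = [+0.3750, -0.3750, +0.3125, +0.0000, -0.3125]
  T[4,:] = [+0.1429, -0.4286, +0.1429, -0.1429, +0.0000]
|eigenvalues of T|: 0.9044, 0.4291, 0.4085, 0.4085, 0.0059.
spectral radius ρ = 0.9044; 0.9044 < 1 ⇒ converges.

yes, ρ = 0.9044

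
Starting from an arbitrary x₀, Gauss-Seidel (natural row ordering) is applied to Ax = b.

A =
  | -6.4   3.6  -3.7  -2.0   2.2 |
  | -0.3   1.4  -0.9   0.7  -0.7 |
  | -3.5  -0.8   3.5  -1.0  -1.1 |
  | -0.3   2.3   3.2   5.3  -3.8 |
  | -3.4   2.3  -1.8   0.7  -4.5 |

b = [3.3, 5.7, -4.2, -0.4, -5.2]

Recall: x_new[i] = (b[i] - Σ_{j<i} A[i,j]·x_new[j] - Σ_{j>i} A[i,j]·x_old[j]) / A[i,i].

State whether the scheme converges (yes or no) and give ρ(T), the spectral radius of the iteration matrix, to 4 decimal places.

Let D = diag(-6.4, 1.4, 3.5, 5.3, -4.5); L, U the strict triangles.
GS T = -(D+L)⁻¹U: row 0 first, T[0,3] = -(-2)/(-6.4) = -0.3125; later rows by forward substitution.
  T[0,:] = [+0.0000 +0.5625 -0.5781 -0.3125 +0.3438]
  T[1,:] = [+0.0000 +0.1205 +0.5190 -0.5670 +0.5737]
  T[2,:] = [+0.0000 +0.5901 -0.4595 -0.1564 +0.7892]
  T[3,:] = [+0.0000 -0.3767 +0.0195 +0.3228 +0.0110]
  T[4,:] = [+0.0000 -0.6580 +0.8889 +0.0591 -0.2805]
|eigenvalues of T|: 1.1991, 0.6858, 0.3908, 0.1741, 0.0000.
spectral radius ρ = 1.1991; 1.1991 > 1, so it fails to converge.

no, ρ = 1.1991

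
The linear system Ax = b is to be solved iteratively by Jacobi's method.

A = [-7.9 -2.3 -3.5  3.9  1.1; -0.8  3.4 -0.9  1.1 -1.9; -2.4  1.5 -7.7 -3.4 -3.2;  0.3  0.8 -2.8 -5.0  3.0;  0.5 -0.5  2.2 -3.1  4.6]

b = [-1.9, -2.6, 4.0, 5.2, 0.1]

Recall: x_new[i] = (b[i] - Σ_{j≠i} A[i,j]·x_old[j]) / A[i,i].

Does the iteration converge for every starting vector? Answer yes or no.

no

Diagonal D = diag(-7.9, 3.4, -7.7, -5, 4.6); L, U strict lower/upper.
Jacobi: T = -D⁻¹(L+U), T[4,3] = -(-3.1)/(4.6) = +0.6739; T[4,4] = 0.
  T[0,:] = [+0.0000, -0.2911, -0.4430, +0.4937, +0.1392]
  T[1,:] = [+0.2353, +0.0000, +0.2647, -0.3235, +0.5588]
  T[2,:] = [-0.3117, +0.1948, +0.0000, -0.4416, -0.4156]
  T[3,:] = [+0.0600, +0.1600, -0.5600, +0.0000, +0.6000]
  T[4,:] = [-0.1087, +0.1087, -0.4783, +0.6739, +0.0000]
|roots of det(T-λI)|: 1.1422, 0.6010, 0.6010, 0.1869, 0.1697.
ρ(T) = max|λ| = 1.1422; 1.1422 > 1, so it fails to converge.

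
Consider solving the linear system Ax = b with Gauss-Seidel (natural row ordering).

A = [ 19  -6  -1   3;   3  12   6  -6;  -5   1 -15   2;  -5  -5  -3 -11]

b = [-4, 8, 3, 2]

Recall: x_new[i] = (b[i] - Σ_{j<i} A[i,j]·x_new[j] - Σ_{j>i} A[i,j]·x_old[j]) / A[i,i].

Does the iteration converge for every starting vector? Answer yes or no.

yes

Write A = D+L+U with D = diag(19, 12, -15, -11).
Gauss-Seidel: T = -(D+L)⁻¹U, row 0 first, T[0,1] = -(-6)/(19) = +0.3158; later rows by forward substitution.
  T[0,:] = [+0.0000, +0.3158, +0.0526, -0.1579]
  T[1,:] = [+0.0000, -0.0789, -0.5132, +0.5395]
  T[2,:] = [+0.0000, -0.1105, -0.0518, +0.2219]
  T[3,:] = [+0.0000, -0.0775, +0.2234, -0.2340]
|eigenvalues of T|: 0.3764, 0.1654, 0.1537, 0.0000.
ρ(T) = max|λ| = 0.3764; 0.3764 < 1: convergent.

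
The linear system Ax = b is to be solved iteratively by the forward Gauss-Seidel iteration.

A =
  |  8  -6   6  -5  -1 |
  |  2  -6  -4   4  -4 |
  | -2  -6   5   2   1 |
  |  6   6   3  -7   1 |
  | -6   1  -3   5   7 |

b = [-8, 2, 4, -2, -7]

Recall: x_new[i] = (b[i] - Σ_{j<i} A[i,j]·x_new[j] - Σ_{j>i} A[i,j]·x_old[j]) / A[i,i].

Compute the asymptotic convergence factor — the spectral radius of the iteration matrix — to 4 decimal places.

1.3344

Split A = D + L + U, D = diag(8, -6, 5, -7, 7).
T_GS = -(D+L)⁻¹U: row 0 first, T[0,4] = -(-1)/(8) = +0.1250; later rows by forward substitution.
  T[0,:] = [+0.0000, +0.7500, -0.7500, +0.6250, +0.1250]
  T[1,:] = [+0.0000, +0.2500, -0.9167, +0.8750, -0.6250]
  T[2,:] = [+0.0000, +0.6000, -1.4000, +0.9000, -0.9000]
  T[3,:] = [+0.0000, +1.1143, -2.0286, +1.6714, -0.6714]
  T[4,:] = [+0.0000, +0.0684, +0.3371, -0.3974, +0.2903]
|roots of det(T-λI)|: 1.3344, 0.4841, 0.1947, 0.1947, 0.0000.
ρ = 1.3344; 1.3344 > 1, so it fails to converge.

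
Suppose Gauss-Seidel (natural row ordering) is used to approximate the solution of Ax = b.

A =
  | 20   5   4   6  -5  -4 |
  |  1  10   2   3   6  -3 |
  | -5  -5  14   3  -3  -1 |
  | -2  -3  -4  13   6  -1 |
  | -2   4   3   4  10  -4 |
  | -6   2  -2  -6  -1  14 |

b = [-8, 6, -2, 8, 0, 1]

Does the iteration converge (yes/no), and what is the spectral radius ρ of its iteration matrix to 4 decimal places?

yes, ρ = 0.5297

Let D = diag(20, 10, 14, 13, 10, 14); L, U the strict triangles.
Gauss-Seidel: T = -(D+L)⁻¹U, row 0 first, T[0,5] = -(-4)/(20) = +0.2000; later rows by forward substitution.
  T[0,:] = [+0.0000  -0.2500  -0.2000  -0.3000  +0.2500  +0.2000]
  T[1,:] = [+0.0000  +0.0250  -0.1800  -0.2700  -0.6250  +0.2800]
  T[2,:] = [+0.0000  -0.0804  -0.1357  -0.4179  +0.0804  +0.2429]
  T[3,:] = [+0.0000  -0.0574  -0.1141  -0.2370  -0.5426  +0.2470]
  T[4,:] = [+0.0000  -0.0129  +0.1183  +0.2682  +0.4929  +0.1563]
  T[5,:] = [+0.0000  -0.1477  -0.1198  -0.2321  +0.0106  +0.1974]
moduli |λ_i(T)| = 0.5297, 0.4012, 0.4012, 0.0997, 0.0997, 0.0000.
ρ(T) = max|λ| = 0.5297; 0.5297 < 1 ⇒ converges.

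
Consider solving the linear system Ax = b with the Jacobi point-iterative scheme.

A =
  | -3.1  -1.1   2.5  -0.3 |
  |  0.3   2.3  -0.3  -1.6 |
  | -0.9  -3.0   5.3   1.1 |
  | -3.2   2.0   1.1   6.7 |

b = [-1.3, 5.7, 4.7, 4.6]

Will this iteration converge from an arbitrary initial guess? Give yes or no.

yes

Let D = diag(-3.1, 2.3, 5.3, 6.7); L, U the strict triangles.
Jacobi: T = -D⁻¹(L+U), T[3,2] = -(1.1)/(6.7) = -0.1642; T[3,3] = 0.
  T[0,:] = [+0.0000 -0.3548 +0.8065 -0.0968]
  T[1,:] = [-0.1304 +0.0000 +0.1304 +0.6957]
  T[2,:] = [+0.1698 +0.5660 +0.0000 -0.2075]
  T[3,:] = [+0.4776 -0.2985 -0.1642 +0.0000]
eigenvalue magnitudes: 0.8328, 0.6964, 0.6964, 0.4614.
ρ = 0.8328; 0.8328 < 1: convergent.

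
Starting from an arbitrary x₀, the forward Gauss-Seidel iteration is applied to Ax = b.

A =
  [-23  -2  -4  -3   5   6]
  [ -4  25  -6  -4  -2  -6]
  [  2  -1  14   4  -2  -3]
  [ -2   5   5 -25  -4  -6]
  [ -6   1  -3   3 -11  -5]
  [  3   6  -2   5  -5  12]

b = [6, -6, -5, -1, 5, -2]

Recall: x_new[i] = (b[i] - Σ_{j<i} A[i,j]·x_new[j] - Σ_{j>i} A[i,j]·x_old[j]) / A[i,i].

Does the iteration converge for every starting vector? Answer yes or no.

A = D + L + U where D = diag(-23, 25, 14, -25, -11, 12).
GS T = -(D+L)⁻¹U: row 0 first, T[0,2] = -(-4)/(-23) = -0.1739; later rows by forward substitution.
  T[0,:] = [+0.0000 -0.0870 -0.1739 -0.1304 +0.2174 +0.2609]
  T[1,:] = [+0.0000 -0.0139 +0.2122 +0.1391 +0.1148 +0.2817]
  T[2,:] = [+0.0000 +0.0114 +0.0400 -0.2571 +0.1200 +0.1971]
  T[3,:] = [+0.0000 +0.0065 +0.0643 -0.0132 -0.1304 -0.1651]
  T[4,:] = [+0.0000 +0.0448 +0.1208 +0.1503 -0.1764 -0.6700]
  T[5,:] = [+0.0000 +0.0466 -0.0324 -0.0117 -0.1109 -0.3836]
moduli |λ_i(T)| = 0.5923, 0.1895, 0.1895, 0.1457, 0.0350, 0.0000.
spectral radius ρ = 0.5923; 0.5923 < 1 ⇒ converges.

yes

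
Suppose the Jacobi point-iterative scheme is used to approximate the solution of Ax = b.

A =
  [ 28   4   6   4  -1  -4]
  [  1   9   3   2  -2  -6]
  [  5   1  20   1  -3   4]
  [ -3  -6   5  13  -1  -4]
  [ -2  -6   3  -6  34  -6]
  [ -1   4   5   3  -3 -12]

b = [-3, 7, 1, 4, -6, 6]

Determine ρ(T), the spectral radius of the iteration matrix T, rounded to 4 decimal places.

0.5210

Let D = diag(28, 9, 20, 13, 34, -12); L, U the strict triangles.
Jacobi T = -D⁻¹(L+U): T[4,1] = -(-6)/(34) = +0.1765; T[4,4] = 0.
  T[0,:] = [+0.0000 -0.1429 -0.2143 -0.1429 +0.0357 +0.1429]
  T[1,:] = [-0.1111 +0.0000 -0.3333 -0.2222 +0.2222 +0.6667]
  T[2,:] = [-0.2500 -0.0500 +0.0000 -0.0500 +0.1500 -0.2000]
  T[3,:] = [+0.2308 +0.4615 -0.3846 +0.0000 +0.0769 +0.3077]
  T[4,:] = [+0.0588 +0.1765 -0.0882 +0.1765 +0.0000 +0.1765]
  T[5,:] = [-0.0833 +0.3333 +0.4167 +0.2500 -0.2500 +0.0000]
moduli |λ_i(T)| = 0.5210, 0.4368, 0.4368, 0.3063, 0.3063, 0.1013.
ρ(T) = max|λ| = 0.5210; 0.5210 < 1 ⇒ converges.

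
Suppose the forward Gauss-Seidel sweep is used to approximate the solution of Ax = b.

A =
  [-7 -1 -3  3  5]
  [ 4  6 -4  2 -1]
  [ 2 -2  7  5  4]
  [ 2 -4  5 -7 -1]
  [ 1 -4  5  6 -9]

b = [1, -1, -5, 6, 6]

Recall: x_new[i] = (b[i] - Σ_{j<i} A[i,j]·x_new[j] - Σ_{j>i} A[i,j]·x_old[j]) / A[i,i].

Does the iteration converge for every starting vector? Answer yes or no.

no

Diagonal D = diag(-7, 6, 7, -7, -9); L, U strict lower/upper.
T_GS = -(D+L)⁻¹U: row 0 first, T[0,1] = -(-1)/(-7) = -0.1429; later rows by forward substitution.
  T[0,:] = [+0.0000, -0.1429, -0.4286, +0.4286, +0.7143]
  T[1,:] = [+0.0000, +0.0952, +0.9524, -0.6190, -0.3095]
  T[2,:] = [+0.0000, +0.0680, +0.3946, -1.0136, -0.8639]
  T[3,:] = [+0.0000, -0.0466, -0.3848, -0.2478, -0.3790]
  T[4,:] = [+0.0000, -0.0515, -0.5083, -0.4056, -0.5157]
eigenvalue magnitudes: 1.2832, 1.0143, 0.0313, 0.0265, 0.0000.
ρ(T) = max|λ| = 1.2832; 1.2832 > 1, so it fails to converge.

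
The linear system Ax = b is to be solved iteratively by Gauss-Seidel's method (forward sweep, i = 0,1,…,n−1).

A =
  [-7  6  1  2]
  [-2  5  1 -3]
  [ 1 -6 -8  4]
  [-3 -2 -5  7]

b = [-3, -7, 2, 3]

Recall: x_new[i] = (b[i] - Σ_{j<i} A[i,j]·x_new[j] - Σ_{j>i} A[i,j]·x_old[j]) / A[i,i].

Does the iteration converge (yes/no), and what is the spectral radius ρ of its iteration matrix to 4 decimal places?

yes, ρ = 0.8395

Diagonal D = diag(-7, 5, -8, 7); L, U strict lower/upper.
Gauss-Seidel: T = -(D+L)⁻¹U, row 0 first, T[0,2] = -(1)/(-7) = +0.1429; later rows by forward substitution.
  T[0,:] = [+0.0000 +0.8571 +0.1429 +0.2857]
  T[1,:] = [+0.0000 +0.3429 -0.1429 +0.7143]
  T[2,:] = [+0.0000 -0.1500 +0.1250 -0.0000]
  T[3,:] = [+0.0000 +0.3582 +0.1097 +0.3265]
eigenvalue magnitudes: 0.8395, 0.2330, 0.1878, 0.0000.
spectral radius ρ = 0.8395; 0.8395 < 1: convergent.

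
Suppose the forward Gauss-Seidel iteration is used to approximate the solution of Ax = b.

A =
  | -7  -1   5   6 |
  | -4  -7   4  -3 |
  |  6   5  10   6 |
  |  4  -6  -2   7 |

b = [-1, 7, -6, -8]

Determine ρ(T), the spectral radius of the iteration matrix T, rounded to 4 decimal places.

1.6206

Split A = D + L + U, D = diag(-7, -7, 10, 7).
Gauss-Seidel: T = -(D+L)⁻¹U, row 0 first, T[0,1] = -(-1)/(-7) = -0.1429; later rows by forward substitution.
  T[0,:] = [+0.0000, -0.1429, +0.7143, +0.8571]
  T[1,:] = [+0.0000, +0.0816, +0.1633, -0.9184]
  T[2,:] = [+0.0000, +0.0449, -0.5102, -0.6551]
  T[3,:] = [+0.0000, +0.1644, -0.4140, -1.4641]
moduli |λ_i(T)| = 1.6206, 0.1714, 0.1008, 0.0000.
ρ = 1.6206; 1.6206 > 1, so it fails to converge.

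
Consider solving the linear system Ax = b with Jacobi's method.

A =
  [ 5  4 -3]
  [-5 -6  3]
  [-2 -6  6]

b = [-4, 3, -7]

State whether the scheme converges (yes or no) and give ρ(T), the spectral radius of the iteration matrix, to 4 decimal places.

no, ρ = 1.3544

Split A = D + L + U, D = diag(5, -6, 6).
Jacobi: T = -D⁻¹(L+U), T[2,0] = -(-2)/(6) = +0.3333; T[2,2] = 0.
  T[0,:] = [+0.0000, -0.8000, +0.6000]
  T[1,:] = [-0.8333, +0.0000, +0.5000]
  T[2,:] = [+0.3333, +1.0000, +0.0000]
|λ(T)| sorted: 1.3544, 0.6838, 0.6838.
ρ(T) = max|λ| = 1.3544; 1.3544 > 1, so it fails to converge.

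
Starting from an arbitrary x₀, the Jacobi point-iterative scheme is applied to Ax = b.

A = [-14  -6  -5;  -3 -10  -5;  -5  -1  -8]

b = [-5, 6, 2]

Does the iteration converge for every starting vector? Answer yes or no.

yes

Diagonal D = diag(-14, -10, -8); L, U strict lower/upper.
T_J = -D⁻¹(L+U): T[0,2] = -(-5)/(-14) = -0.3571; T[0,0] = 0.
  T[0,:] = [+0.0000, -0.4286, -0.3571]
  T[1,:] = [-0.3000, +0.0000, -0.5000]
  T[2,:] = [-0.6250, -0.1250, +0.0000]
|eigenvalues of T|: 0.7771, 0.4354, 0.4354.
spectral radius ρ = 0.7771; 0.7771 < 1 ⇒ converges.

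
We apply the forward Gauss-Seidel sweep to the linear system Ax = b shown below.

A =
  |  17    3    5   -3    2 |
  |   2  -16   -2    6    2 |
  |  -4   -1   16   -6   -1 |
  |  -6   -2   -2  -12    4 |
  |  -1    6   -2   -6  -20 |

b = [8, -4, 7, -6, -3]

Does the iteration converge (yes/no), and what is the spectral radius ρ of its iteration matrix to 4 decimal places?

yes, ρ = 0.6223

Diagonal D = diag(17, -16, 16, -12, -20); L, U strict lower/upper.
GS T = -(D+L)⁻¹U: row 0 first, T[0,3] = -(-3)/(17) = +0.1765; later rows by forward substitution.
  T[0,:] = [+0.0000, -0.1765, -0.2941, +0.1765, -0.1176]
  T[1,:] = [+0.0000, -0.0221, -0.1618, +0.3971, +0.1103]
  T[2,:] = [+0.0000, -0.0455, -0.0836, +0.4439, +0.0400]
  T[3,:] = [+0.0000, +0.0995, +0.1880, -0.2284, +0.3671]
  T[4,:] = [+0.0000, -0.0231, -0.0818, +0.1344, -0.0752]
moduli |λ_i(T)| = 0.6223, 0.1166, 0.1166, 0.0163, 0.0000.
ρ(T) = max|λ| = 0.6223; 0.6223 < 1: convergent.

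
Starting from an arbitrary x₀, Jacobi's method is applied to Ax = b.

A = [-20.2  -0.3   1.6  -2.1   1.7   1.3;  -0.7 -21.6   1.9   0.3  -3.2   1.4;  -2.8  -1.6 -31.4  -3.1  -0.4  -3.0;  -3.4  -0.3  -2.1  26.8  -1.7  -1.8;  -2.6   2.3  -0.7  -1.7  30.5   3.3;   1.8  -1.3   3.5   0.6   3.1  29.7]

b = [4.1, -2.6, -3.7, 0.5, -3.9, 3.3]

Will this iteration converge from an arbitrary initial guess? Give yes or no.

Write A = D+L+U with D = diag(-20.2, -21.6, -31.4, 26.8, 30.5, 29.7).
Jacobi T = -D⁻¹(L+U): T[4,5] = -(3.3)/(30.5) = -0.1082; T[4,4] = 0.
  T[0,:] = [+0.0000 -0.0149 +0.0792 -0.1040 +0.0842 +0.0644]
  T[1,:] = [-0.0324 +0.0000 +0.0880 +0.0139 -0.1481 +0.0648]
  T[2,:] = [-0.0892 -0.0510 +0.0000 -0.0987 -0.0127 -0.0955]
  T[3,:] = [+0.1269 +0.0112 +0.0784 +0.0000 +0.0634 +0.0672]
  T[4,:] = [+0.0852 -0.0754 +0.0230 +0.0557 +0.0000 -0.1082]
  T[5,:] = [-0.0606 +0.0438 -0.1178 -0.0202 -0.1044 +0.0000]
|eigenvalues of T|: 0.2099, 0.1603, 0.1603, 0.1428, 0.0558, 0.0361.
spectral radius ρ = 0.2099; 0.2099 < 1: convergent.

yes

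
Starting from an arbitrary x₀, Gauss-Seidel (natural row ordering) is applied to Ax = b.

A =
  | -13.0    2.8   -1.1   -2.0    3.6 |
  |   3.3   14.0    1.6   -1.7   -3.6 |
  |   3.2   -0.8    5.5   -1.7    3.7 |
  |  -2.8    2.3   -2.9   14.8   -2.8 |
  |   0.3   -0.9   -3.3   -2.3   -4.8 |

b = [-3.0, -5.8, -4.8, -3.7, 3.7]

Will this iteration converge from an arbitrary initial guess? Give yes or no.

Diagonal D = diag(-13, 14, 5.5, 14.8, -4.8); L, U strict lower/upper.
Gauss-Seidel: T = -(D+L)⁻¹U, row 0 first, T[0,4] = -(3.6)/(-13) = +0.2769; later rows by forward substitution.
  T[0,:] = [+0.0000  +0.2154  -0.0846  -0.1538  +0.2769]
  T[1,:] = [+0.0000  -0.0508  -0.0943  +0.1577  +0.1919]
  T[2,:] = [+0.0000  -0.1327  +0.0355  +0.4215  -0.8059]
  T[3,:] = [+0.0000  +0.0226  +0.0056  +0.0290  +0.0538]
  T[4,:] = [+0.0000  +0.1034  -0.0147  -0.3429  +0.5096]
|eigenvalues of T|: 0.5568, 0.1001, 0.0855, 0.0189, 0.0000.
ρ(T) = max|λ| = 0.5568; 0.5568 < 1: convergent.

yes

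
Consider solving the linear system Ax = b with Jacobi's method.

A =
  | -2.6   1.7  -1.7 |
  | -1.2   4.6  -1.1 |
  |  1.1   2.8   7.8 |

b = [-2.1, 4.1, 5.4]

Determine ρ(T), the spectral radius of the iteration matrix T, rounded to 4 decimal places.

Split A = D + L + U, D = diag(-2.6, 4.6, 7.8).
T_J = -D⁻¹(L+U): T[1,0] = -(-1.2)/(4.6) = +0.2609; T[1,1] = 0.
  T[0,:] = [+0.0000 +0.6538 -0.6538]
  T[1,:] = [+0.2609 +0.0000 +0.2391]
  T[2,:] = [-0.1410 -0.3590 +0.0000]
|roots of det(T-λI)|: 0.5046, 0.2787, 0.2787.
spectral radius ρ = 0.5046; 0.5046 < 1 ⇒ converges.

0.5046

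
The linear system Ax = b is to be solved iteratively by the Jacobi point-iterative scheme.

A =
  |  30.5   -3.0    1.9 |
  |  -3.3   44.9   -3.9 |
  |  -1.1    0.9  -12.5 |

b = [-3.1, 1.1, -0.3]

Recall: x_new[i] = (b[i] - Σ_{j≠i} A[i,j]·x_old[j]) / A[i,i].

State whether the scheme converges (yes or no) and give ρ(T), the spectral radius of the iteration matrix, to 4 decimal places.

Diagonal D = diag(30.5, 44.9, -12.5); L, U strict lower/upper.
Jacobi T = -D⁻¹(L+U): T[2,1] = -(0.9)/(-12.5) = +0.0720; T[2,2] = 0.
  T[0,:] = [+0.0000  +0.0984  -0.0623]
  T[1,:] = [+0.0735  +0.0000  +0.0869]
  T[2,:] = [-0.0880  +0.0720  +0.0000]
|eigenvalues of T|: 0.1603, 0.0821, 0.0821.
ρ = 0.1603; 0.1603 < 1: convergent.

yes, ρ = 0.1603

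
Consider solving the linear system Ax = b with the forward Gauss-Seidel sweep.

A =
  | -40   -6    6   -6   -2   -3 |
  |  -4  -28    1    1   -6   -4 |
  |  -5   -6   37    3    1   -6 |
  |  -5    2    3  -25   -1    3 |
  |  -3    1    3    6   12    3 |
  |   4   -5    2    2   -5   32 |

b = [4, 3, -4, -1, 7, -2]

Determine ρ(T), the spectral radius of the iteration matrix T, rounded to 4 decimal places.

0.1940

Diagonal D = diag(-40, -28, 37, -25, 12, 32); L, U strict lower/upper.
T_GS = -(D+L)⁻¹U: row 0 first, T[0,2] = -(6)/(-40) = +0.1500; later rows by forward substitution.
  T[0,:] = [+0.0000, -0.1500, +0.1500, -0.1500, -0.0500, -0.0750]
  T[1,:] = [+0.0000, +0.0214, +0.0143, +0.0571, -0.2071, -0.1321]
  T[2,:] = [+0.0000, -0.0168, +0.0226, -0.0921, -0.0674, +0.1306]
  T[3,:] = [+0.0000, +0.0297, -0.0261, +0.0235, -0.0547, +0.1401]
  T[4,:] = [+0.0000, -0.0499, +0.0437, -0.0310, +0.0489, -0.3604]
  T[5,:] = [+0.0000, +0.0135, -0.0095, +0.0271, -0.0108, -0.0845]
eigenvalue magnitudes: 0.1940, 0.0907, 0.0907, 0.0215, 0.0158, 0.0000.
ρ = 0.1940; 0.1940 < 1, so it converges for any x₀.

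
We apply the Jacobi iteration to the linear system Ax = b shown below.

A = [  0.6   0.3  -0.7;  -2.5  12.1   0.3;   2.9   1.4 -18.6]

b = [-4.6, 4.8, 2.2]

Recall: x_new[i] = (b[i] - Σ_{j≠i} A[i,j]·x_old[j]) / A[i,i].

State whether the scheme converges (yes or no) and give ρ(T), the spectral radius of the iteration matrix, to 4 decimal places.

Diagonal D = diag(0.6, 12.1, -18.6); L, U strict lower/upper.
T_J = -D⁻¹(L+U): T[2,0] = -(2.9)/(-18.6) = +0.1559; T[2,2] = 0.
  T[0,:] = [+0.0000  -0.5000  +1.1667]
  T[1,:] = [+0.2066  +0.0000  -0.0248]
  T[2,:] = [+0.1559  +0.0753  +0.0000]
|roots of det(T-λI)|: 0.3633, 0.2351, 0.2351.
ρ = 0.3633; 0.3633 < 1, so it converges for any x₀.

yes, ρ = 0.3633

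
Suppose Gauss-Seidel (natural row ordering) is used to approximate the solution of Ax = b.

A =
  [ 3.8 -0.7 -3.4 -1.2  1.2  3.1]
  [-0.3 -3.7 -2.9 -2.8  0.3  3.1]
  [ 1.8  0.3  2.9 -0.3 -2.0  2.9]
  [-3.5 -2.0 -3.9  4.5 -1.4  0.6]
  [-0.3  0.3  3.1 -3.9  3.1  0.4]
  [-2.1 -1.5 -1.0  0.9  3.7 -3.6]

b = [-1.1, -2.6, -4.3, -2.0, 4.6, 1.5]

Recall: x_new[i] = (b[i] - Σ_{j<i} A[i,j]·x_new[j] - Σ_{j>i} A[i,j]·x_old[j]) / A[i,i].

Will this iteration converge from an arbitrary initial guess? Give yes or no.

no

Diagonal D = diag(3.8, -3.7, 2.9, 4.5, 3.1, -3.6); L, U strict lower/upper.
T_GS = -(D+L)⁻¹U: row 0 first, T[0,3] = -(-1.2)/(3.8) = +0.3158; later rows by forward substitution.
  T[0,:] = [+0.0000  +0.1842  +0.8947  +0.3158  -0.3158  -0.8158]
  T[1,:] = [+0.0000  -0.0149  -0.8563  -0.7824  +0.1067  +0.9040]
  T[2,:] = [+0.0000  -0.1128  -0.4668  -0.0116  +0.8746  -0.5872]
  T[3,:] = [+0.0000  +0.0389  -0.0892  -0.1122  +0.8709  -0.8749]
  T[4,:] = [+0.0000  +0.1810  +0.5240  -0.0232  +0.1802  -0.8090]
  T[5,:] = [+0.0000  +0.1258  +0.4808  +0.0931  +0.2997  -0.7879]
|roots of det(T-λI)|: 1.1602, 0.4511, 0.4511, 0.0385, 0.0385, 0.0000.
ρ(T) = max|λ| = 1.1602; 1.1602 > 1, so it fails to converge.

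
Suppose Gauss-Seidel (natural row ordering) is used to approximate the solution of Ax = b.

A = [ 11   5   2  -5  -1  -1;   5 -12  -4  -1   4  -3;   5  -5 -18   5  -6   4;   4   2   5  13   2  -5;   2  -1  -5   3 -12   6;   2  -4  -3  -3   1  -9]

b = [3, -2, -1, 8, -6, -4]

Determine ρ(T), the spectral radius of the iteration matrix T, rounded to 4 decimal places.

A = D + L + U where D = diag(11, -12, -18, 13, -12, -9).
Gauss-Seidel: T = -(D+L)⁻¹U, row 0 first, T[0,1] = -(5)/(11) = -0.4545; later rows by forward substitution.
  T[0,:] = [+0.0000 -0.4545 -0.1818 +0.4545 +0.0909 +0.0909]
  T[1,:] = [+0.0000 -0.1894 -0.4091 +0.1061 +0.3712 -0.2121]
  T[2,:] = [+0.0000 -0.0737 +0.0631 +0.3746 -0.4112 +0.3064]
  T[3,:] = [+0.0000 +0.1973 +0.0946 -0.3002 -0.0808 +0.2714]
  T[4,:] = [+0.0000 +0.0200 +0.0011 -0.1642 +0.1354 +0.4730]
  T[5,:] = [+0.0000 -0.0558 +0.0890 +0.0108 +0.0342 -0.0256]
|eigenvalues of T|: 0.5935, 0.3453, 0.3453, 0.2350, 0.0433, 0.0000.
ρ = 0.5935; 0.5935 < 1, so it converges for any x₀.

0.5935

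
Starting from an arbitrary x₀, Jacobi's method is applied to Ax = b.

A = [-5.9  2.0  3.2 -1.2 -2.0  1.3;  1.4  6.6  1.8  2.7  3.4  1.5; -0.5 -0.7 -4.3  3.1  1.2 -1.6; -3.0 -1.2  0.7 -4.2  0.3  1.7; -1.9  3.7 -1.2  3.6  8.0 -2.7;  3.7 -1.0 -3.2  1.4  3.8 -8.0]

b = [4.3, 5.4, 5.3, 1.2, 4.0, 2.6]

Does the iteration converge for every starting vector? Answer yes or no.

no

A = D + L + U where D = diag(-5.9, 6.6, -4.3, -4.2, 8, -8).
Jacobi T = -D⁻¹(L+U): T[2,5] = -(-1.6)/(-4.3) = -0.3721; T[2,2] = 0.
  T[0,:] = [+0.0000, +0.3390, +0.5424, -0.2034, -0.3390, +0.2203]
  T[1,:] = [-0.2121, +0.0000, -0.2727, -0.4091, -0.5152, -0.2273]
  T[2,:] = [-0.1163, -0.1628, +0.0000, +0.7209, +0.2791, -0.3721]
  T[3,:] = [-0.7143, -0.2857, +0.1667, +0.0000, +0.0714, +0.4048]
  T[4,:] = [+0.2375, -0.4625, +0.1500, -0.4500, +0.0000, +0.3375]
  T[5,:] = [+0.4625, -0.1250, -0.4000, +0.1750, +0.4750, +0.0000]
moduli |λ_i(T)| = 1.2300, 0.7477, 0.6376, 0.6376, 0.3454, 0.0835.
ρ = 1.2300; 1.2300 > 1 ⇒ diverges.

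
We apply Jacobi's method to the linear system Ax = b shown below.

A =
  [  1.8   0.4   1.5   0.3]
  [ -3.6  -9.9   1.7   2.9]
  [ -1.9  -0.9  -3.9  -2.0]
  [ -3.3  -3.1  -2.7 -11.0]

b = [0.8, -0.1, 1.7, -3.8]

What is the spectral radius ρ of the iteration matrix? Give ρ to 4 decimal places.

0.8762

Let D = diag(1.8, -9.9, -3.9, -11); L, U the strict triangles.
T_J = -D⁻¹(L+U): T[1,2] = -(1.7)/(-9.9) = +0.1717; T[1,1] = 0.
  T[0,:] = [+0.0000  -0.2222  -0.8333  -0.1667]
  T[1,:] = [-0.3636  +0.0000  +0.1717  +0.2929]
  T[2,:] = [-0.4872  -0.2308  +0.0000  -0.5128]
  T[3,:] = [-0.3000  -0.2818  -0.2455  +0.0000]
moduli |λ_i(T)| = 0.8762, 0.6236, 0.2640, 0.2640.
spectral radius ρ = 0.8762; 0.8762 < 1 ⇒ converges.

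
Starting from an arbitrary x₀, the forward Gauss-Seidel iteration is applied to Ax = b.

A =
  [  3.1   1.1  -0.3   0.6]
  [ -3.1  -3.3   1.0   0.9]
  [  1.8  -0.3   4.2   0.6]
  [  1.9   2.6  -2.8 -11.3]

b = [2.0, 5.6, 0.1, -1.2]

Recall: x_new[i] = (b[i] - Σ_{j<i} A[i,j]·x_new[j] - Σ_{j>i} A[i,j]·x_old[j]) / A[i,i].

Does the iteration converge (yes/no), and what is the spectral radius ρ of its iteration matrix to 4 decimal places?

yes, ρ = 0.4193

A = D + L + U where D = diag(3.1, -3.3, 4.2, -11.3).
T_GS = -(D+L)⁻¹U: row 0 first, T[0,2] = -(-0.3)/(3.1) = +0.0968; later rows by forward substitution.
  T[0,:] = [+0.0000 -0.3548 +0.0968 -0.1935]
  T[1,:] = [+0.0000 +0.3333 +0.2121 +0.4545]
  T[2,:] = [+0.0000 +0.1759 -0.0263 -0.0274]
  T[3,:] = [+0.0000 -0.0265 +0.0716 +0.0788]
|λ(T)| sorted: 0.4193, 0.0785, 0.0785, 0.0000.
ρ(T) = max|λ| = 0.4193; 0.4193 < 1: convergent.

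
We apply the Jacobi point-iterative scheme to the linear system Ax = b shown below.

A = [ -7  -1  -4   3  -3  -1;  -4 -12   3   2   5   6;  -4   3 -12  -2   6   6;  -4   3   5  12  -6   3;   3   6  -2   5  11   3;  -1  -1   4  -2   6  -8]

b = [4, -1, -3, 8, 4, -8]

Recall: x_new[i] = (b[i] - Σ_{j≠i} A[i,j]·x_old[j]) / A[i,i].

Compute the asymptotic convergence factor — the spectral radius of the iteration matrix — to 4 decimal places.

1.1854

Let D = diag(-7, -12, -12, 12, 11, -8); L, U the strict triangles.
Jacobi: T = -D⁻¹(L+U), T[4,1] = -(6)/(11) = -0.5455; T[4,4] = 0.
  T[0,:] = [+0.0000, -0.1429, -0.5714, +0.4286, -0.4286, -0.1429]
  T[1,:] = [-0.3333, +0.0000, +0.2500, +0.1667, +0.4167, +0.5000]
  T[2,:] = [-0.3333, +0.2500, +0.0000, -0.1667, +0.5000, +0.5000]
  T[3,:] = [+0.3333, -0.2500, -0.4167, +0.0000, +0.5000, -0.2500]
  T[4,:] = [-0.2727, -0.5455, +0.1818, -0.4545, +0.0000, -0.2727]
  T[5,:] = [-0.1250, -0.1250, +0.5000, -0.2500, +0.7500, +0.0000]
|roots of det(T-λI)|: 1.1854, 0.8456, 0.8456, 0.5904, 0.4880, 0.1171.
ρ = 1.1854; 1.1854 > 1: divergent.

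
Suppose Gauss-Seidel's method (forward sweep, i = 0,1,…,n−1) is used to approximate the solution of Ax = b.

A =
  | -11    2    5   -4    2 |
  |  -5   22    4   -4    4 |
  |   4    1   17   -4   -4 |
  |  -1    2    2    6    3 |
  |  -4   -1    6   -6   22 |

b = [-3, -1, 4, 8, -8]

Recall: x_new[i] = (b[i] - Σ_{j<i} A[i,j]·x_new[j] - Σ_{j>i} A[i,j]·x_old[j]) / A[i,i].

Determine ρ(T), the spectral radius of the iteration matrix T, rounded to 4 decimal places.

0.6467

Let D = diag(-11, 22, 17, 6, 22); L, U the strict triangles.
GS T = -(D+L)⁻¹U: row 0 first, T[0,1] = -(2)/(-11) = +0.1818; later rows by forward substitution.
  T[0,:] = [+0.0000 +0.1818 +0.4545 -0.3636 +0.1818]
  T[1,:] = [+0.0000 +0.0413 -0.0785 +0.0992 -0.1405]
  T[2,:] = [+0.0000 -0.0452 -0.1023 +0.3150 +0.2008]
  T[3,:] = [+0.0000 +0.0316 +0.1360 -0.1987 -0.4898]
  T[4,:] = [+0.0000 +0.0559 +0.1441 -0.2017 -0.1617]
|roots of det(T-λI)|: 0.6467, 0.1233, 0.1233, 0.0720, 0.0000.
spectral radius ρ = 0.6467; 0.6467 < 1, so it converges for any x₀.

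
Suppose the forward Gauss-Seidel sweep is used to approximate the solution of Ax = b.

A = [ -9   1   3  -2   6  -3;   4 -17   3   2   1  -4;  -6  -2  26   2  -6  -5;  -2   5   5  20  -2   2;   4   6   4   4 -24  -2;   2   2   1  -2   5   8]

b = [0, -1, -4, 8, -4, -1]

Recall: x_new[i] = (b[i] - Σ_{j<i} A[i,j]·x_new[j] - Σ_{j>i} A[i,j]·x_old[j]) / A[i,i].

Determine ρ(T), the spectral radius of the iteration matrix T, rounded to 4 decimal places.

Write A = D+L+U with D = diag(-9, -17, 26, 20, -24, 8).
T_GS = -(D+L)⁻¹U: row 0 first, T[0,3] = -(-2)/(-9) = -0.2222; later rows by forward substitution.
  T[0,:] = [+0.0000, +0.1111, +0.3333, -0.2222, +0.6667, -0.3333]
  T[1,:] = [+0.0000, +0.0261, +0.2549, +0.0654, +0.2157, -0.3137]
  T[2,:] = [+0.0000, +0.0277, +0.0965, -0.1232, +0.4012, +0.0913]
  T[3,:] = [+0.0000, -0.0023, -0.0545, -0.0078, +0.0124, -0.0777]
  T[4,:] = [+0.0000, +0.0293, +0.1263, -0.0425, +0.2340, -0.2151]
  T[5,:] = [+0.0000, -0.0567, -0.2517, +0.0792, -0.4139, +0.2653]
moduli |λ_i(T)| = 0.6582, 0.0638, 0.0595, 0.0595, 0.0212, 0.0000.
spectral radius ρ = 0.6582; 0.6582 < 1, so it converges for any x₀.

0.6582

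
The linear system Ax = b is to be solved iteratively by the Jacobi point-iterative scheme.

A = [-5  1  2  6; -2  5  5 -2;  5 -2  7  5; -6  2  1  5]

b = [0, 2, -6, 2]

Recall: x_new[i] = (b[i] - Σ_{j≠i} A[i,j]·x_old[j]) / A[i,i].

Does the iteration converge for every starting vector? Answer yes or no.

no

Write A = D+L+U with D = diag(-5, 5, 7, 5).
T_J = -D⁻¹(L+U): T[2,0] = -(5)/(7) = -0.7143; T[2,2] = 0.
  T[0,:] = [+0.0000, +0.2000, +0.4000, +1.2000]
  T[1,:] = [+0.4000, +0.0000, -1.0000, +0.4000]
  T[2,:] = [-0.7143, +0.2857, +0.0000, -0.7143]
  T[3,:] = [+1.2000, -0.4000, -0.2000, +0.0000]
eigenvalue magnitudes: 1.2000, 0.9103, 0.4948, 0.4948.
ρ(T) = max|λ| = 1.2000; 1.2000 > 1: divergent.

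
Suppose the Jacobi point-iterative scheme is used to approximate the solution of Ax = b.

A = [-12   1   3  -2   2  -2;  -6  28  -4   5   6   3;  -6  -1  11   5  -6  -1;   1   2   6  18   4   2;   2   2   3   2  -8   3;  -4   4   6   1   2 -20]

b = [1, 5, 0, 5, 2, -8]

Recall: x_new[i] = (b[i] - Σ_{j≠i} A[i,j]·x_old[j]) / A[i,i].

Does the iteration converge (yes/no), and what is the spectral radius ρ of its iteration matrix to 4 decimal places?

Diagonal D = diag(-12, 28, 11, 18, -8, -20); L, U strict lower/upper.
Jacobi T = -D⁻¹(L+U): T[0,5] = -(-2)/(-12) = -0.1667; T[0,0] = 0.
  T[0,:] = [+0.0000, +0.0833, +0.2500, -0.1667, +0.1667, -0.1667]
  T[1,:] = [+0.2143, +0.0000, +0.1429, -0.1786, -0.2143, -0.1071]
  T[2,:] = [+0.5455, +0.0909, +0.0000, -0.4545, +0.5455, +0.0909]
  T[3,:] = [-0.0556, -0.1111, -0.3333, +0.0000, -0.2222, -0.1111]
  T[4,:] = [+0.2500, +0.2500, +0.3750, +0.2500, +0.0000, +0.3750]
  T[5,:] = [-0.2000, +0.2000, +0.3000, +0.0500, +0.1000, +0.0000]
eigenvalue magnitudes: 0.8914, 0.5573, 0.3572, 0.2500, 0.2500, 0.0568.
ρ = 0.8914; 0.8914 < 1: convergent.

yes, ρ = 0.8914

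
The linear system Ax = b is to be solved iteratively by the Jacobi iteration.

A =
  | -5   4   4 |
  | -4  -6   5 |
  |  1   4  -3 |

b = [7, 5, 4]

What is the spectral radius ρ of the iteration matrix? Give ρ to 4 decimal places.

1.1301

Let D = diag(-5, -6, -3); L, U the strict triangles.
Jacobi T = -D⁻¹(L+U): T[0,1] = -(4)/(-5) = +0.8000; T[0,0] = 0.
  T[0,:] = [+0.0000, +0.8000, +0.8000]
  T[1,:] = [-0.6667, +0.0000, +0.8333]
  T[2,:] = [+0.3333, +1.3333, +0.0000]
|λ(T)| sorted: 1.1301, 0.6577, 0.6577.
ρ = 1.1301; 1.1301 > 1 ⇒ diverges.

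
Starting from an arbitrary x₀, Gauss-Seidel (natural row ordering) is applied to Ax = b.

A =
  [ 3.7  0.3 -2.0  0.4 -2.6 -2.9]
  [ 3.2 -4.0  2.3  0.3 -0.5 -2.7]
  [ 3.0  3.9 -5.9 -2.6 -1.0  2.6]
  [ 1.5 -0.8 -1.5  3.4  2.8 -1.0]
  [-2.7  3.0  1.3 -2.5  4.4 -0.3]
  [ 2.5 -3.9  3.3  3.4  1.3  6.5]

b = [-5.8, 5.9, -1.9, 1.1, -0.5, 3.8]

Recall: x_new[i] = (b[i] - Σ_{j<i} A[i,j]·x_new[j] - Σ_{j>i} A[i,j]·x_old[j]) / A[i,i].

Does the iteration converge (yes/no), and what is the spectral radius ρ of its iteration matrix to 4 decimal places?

Write A = D+L+U with D = diag(3.7, -4, -5.9, 3.4, 4.4, 6.5).
GS T = -(D+L)⁻¹U: row 0 first, T[0,3] = -(0.4)/(3.7) = -0.1081; later rows by forward substitution.
  T[0,:] = [+0.0000  -0.0811  +0.5405  -0.1081  +0.7027  +0.7838]
  T[1,:] = [+0.0000  -0.0649  +1.0074  -0.0115  +0.4372  -0.0480]
  T[2,:] = [+0.0000  -0.0841  +0.9408  -0.5032  +0.4768  +0.8075]
  T[3,:] = [+0.0000  -0.0166  +0.4136  -0.1770  -0.8203  +0.2933]
  T[4,:] = [+0.0000  +0.0099  -0.3981  -0.0104  -0.4738  +0.5099]
  T[5,:] = [+0.0000  +0.0417  -0.2178  +0.3849  +0.2738  -0.9956]
moduli |λ_i(T)| = 1.3536, 0.6219, 0.6219, 0.0640, 0.0132, 0.0000.
ρ = 1.3536; 1.3536 > 1: divergent.

no, ρ = 1.3536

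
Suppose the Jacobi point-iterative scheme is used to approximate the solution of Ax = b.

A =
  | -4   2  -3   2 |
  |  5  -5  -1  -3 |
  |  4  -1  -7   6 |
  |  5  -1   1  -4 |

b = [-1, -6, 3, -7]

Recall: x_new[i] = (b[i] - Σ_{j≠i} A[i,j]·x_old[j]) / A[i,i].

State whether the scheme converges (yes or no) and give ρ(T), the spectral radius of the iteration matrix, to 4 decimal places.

Let D = diag(-4, -5, -7, -4); L, U the strict triangles.
Jacobi: T = -D⁻¹(L+U), T[3,0] = -(5)/(-4) = +1.2500; T[3,3] = 0.
  T[0,:] = [+0.0000  +0.5000  -0.7500  +0.5000]
  T[1,:] = [+1.0000  +0.0000  -0.2000  -0.6000]
  T[2,:] = [+0.5714  -0.1429  +0.0000  +0.8571]
  T[3,:] = [+1.2500  -0.2500  +0.2500  +0.0000]
moduli |λ_i(T)| = 1.3567, 0.9540, 0.9540, 0.1085.
ρ(T) = max|λ| = 1.3567; 1.3567 > 1 ⇒ diverges.

no, ρ = 1.3567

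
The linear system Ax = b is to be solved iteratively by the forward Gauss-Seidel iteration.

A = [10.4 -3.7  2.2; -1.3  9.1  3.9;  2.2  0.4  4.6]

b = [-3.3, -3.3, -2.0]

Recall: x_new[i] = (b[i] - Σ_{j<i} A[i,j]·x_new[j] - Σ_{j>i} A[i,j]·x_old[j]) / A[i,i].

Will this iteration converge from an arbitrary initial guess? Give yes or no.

Split A = D + L + U, D = diag(10.4, 9.1, 4.6).
GS T = -(D+L)⁻¹U: row 0 first, T[0,2] = -(2.2)/(10.4) = -0.2115; later rows by forward substitution.
  T[0,:] = [+0.0000 +0.3558 -0.2115]
  T[1,:] = [+0.0000 +0.0508 -0.4588]
  T[2,:] = [+0.0000 -0.1746 +0.1411]
|eigenvalues of T|: 0.3825, 0.1906, 0.0000.
ρ = 0.3825; 0.3825 < 1, so it converges for any x₀.

yes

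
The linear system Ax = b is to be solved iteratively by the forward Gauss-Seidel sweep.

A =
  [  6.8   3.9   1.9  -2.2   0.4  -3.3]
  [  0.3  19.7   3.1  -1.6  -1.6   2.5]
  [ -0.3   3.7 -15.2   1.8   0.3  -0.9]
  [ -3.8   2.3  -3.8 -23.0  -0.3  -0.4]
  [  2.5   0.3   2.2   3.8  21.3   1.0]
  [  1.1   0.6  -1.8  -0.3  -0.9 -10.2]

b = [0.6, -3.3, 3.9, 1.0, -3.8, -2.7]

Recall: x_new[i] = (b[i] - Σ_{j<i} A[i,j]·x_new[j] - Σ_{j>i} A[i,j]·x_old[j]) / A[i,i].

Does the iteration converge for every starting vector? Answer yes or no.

yes

A = D + L + U where D = diag(6.8, 19.7, -15.2, -23, 21.3, -10.2).
Gauss-Seidel: T = -(D+L)⁻¹U, row 0 first, T[0,1] = -(3.9)/(6.8) = -0.5735; later rows by forward substitution.
  T[0,:] = [+0.0000  -0.5735  -0.2794  +0.3235  -0.0588  +0.4853]
  T[1,:] = [+0.0000  +0.0087  -0.1531  +0.0763  +0.0821  -0.1343]
  T[2,:] = [+0.0000  +0.0134  -0.0318  +0.1306  +0.0409  -0.1015]
  T[3,:] = [+0.0000  +0.0934  +0.0361  -0.0674  -0.0019  -0.0942]
  T[4,:] = [+0.0000  +0.0491  +0.0318  -0.0405  +0.0019  -0.0747]
  T[5,:] = [+0.0000  -0.0708  -0.0374  +0.0219  -0.0088  +0.0717]
moduli |λ_i(T)| = 0.2086, 0.1345, 0.0465, 0.0293, 0.0185, 0.0000.
ρ = 0.2086; 0.2086 < 1, so it converges for any x₀.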